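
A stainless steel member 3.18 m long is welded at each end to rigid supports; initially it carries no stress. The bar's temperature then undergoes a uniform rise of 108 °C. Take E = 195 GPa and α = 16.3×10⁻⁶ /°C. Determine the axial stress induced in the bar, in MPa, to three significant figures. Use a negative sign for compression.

-343 MPa

Free thermal expansion αLΔT = 16.3e-6 · 3180 · 108 = 5.598 mm.
The walls impose strain ε = −(5.598)/3180 = -1.7604e-03; σ = Eε = 195000 · -1.7604e-03 = -343.3 MPa.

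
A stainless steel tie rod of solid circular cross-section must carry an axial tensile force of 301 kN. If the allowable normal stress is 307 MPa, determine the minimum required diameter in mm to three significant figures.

Required area A ≥ P/σ_allow = 301000/307 = 980.5 mm².
For a solid circular section, d ≥ √(4A/π) = 35.33 mm.

35.3 mm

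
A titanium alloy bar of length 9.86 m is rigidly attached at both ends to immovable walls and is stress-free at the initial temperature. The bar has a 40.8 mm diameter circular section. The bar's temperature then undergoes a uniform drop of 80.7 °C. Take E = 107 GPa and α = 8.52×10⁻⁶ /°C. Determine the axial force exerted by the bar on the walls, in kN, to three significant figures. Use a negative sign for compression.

Free thermal expansion αLΔT = 8.52e-6 · 9860 · -80.7 = -6.779 mm.
The walls impose strain ε = −(-6.779)/9860 = 6.8756e-04; σ = Eε = 107000 · 6.8756e-04 = 73.57 MPa.
Wall reaction R = σ·A = 73.57·1307 = 96180 N = 96.18 kN.

96.2 kN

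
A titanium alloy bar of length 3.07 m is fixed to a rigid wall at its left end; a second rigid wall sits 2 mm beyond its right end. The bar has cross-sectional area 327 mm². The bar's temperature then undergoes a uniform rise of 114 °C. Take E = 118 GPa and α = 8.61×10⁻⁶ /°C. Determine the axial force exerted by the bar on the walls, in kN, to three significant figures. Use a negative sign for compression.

Free thermal expansion αLΔT = 8.61e-6 · 3070 · 114 = 3.013 mm.
The walls engage after the gap closes; constrained expansion = 3.013 − 2 = 1.013 mm.
The walls impose strain ε = −(1.013)/3070 = -3.3007e-04; σ = Eε = 118000 · -3.3007e-04 = -38.95 MPa.
Wall reaction R = σ·A = -38.95·327 = -12740 N = -12.74 kN.

-12.7 kN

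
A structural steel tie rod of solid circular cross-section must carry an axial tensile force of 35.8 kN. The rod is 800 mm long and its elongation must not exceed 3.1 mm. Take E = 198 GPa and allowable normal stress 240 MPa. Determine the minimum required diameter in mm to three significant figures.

Required area A ≥ P/σ_allow = 35800/240 = 149.2 mm².
For a solid circular section, d ≥ √(4A/π) = 13.78 mm.
Elongation limit: A ≥ PL/(Eδ_allow) = 35800·800/(198000·3.1) = 46.66 mm² ⇒ d ≥ 7.708 mm.
The stress limit governs.

13.8 mm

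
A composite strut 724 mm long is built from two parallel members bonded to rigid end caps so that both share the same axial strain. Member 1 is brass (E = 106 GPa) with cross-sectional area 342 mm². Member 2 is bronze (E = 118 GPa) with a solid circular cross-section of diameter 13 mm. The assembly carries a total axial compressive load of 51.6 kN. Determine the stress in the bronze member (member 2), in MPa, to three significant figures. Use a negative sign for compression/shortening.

A_2 = 132.7 mm².
Equal strain + equilibrium ⇒ each member carries load in proportion to AE: A₁E₁ = 36250000 N, A₂E₂ = 15660000 N, ΣAE = 51910000 N.
σ₂ = P·E₂/ΣAE = -51600·118000/51910000 = -117.3 MPa.

-117 MPa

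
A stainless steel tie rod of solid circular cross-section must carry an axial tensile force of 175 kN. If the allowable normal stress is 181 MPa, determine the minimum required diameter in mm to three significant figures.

35.1 mm

Required area A ≥ P/σ_allow = 175000/181 = 966.9 mm².
For a solid circular section, d ≥ √(4A/π) = 35.09 mm.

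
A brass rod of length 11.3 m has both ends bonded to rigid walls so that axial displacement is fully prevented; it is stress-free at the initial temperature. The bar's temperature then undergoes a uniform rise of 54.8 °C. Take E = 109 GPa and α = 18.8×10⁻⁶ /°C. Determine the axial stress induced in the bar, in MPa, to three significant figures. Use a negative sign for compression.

-112 MPa

Free thermal expansion αLΔT = 18.8e-6 · 11300 · 54.8 = 11.64 mm.
The walls impose strain ε = −(11.64)/11300 = -1.0302e-03; σ = Eε = 109000 · -1.0302e-03 = -112.3 MPa.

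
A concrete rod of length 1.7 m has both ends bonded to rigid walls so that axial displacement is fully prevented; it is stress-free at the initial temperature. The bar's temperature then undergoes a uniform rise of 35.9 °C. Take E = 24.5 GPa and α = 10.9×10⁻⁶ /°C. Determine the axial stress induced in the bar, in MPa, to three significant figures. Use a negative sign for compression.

Free thermal expansion αLΔT = 10.9e-6 · 1700 · 35.9 = 0.6652 mm.
The walls impose strain ε = −(0.6652)/1700 = -3.9131e-04; σ = Eε = 24500 · -3.9131e-04 = -9.587 MPa.

-9.59 MPa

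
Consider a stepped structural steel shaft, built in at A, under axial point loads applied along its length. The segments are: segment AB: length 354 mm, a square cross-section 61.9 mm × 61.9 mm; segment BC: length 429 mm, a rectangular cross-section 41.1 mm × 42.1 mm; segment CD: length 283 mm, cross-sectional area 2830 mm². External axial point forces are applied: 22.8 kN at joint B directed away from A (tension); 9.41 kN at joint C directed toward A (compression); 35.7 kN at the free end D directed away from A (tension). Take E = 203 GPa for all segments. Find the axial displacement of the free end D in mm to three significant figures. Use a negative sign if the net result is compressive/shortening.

0.0720 mm

Internal axial forces (sectioning from the free end, tension +): N_CD = 35.7 kN, N_BC = 26.29 kN, N_AB = 49.09 kN.
A_AB = 3832 mm².
A_BC = 1730 mm².
δ_AB = 49090·354/(3832·203000) = 0.02234 mm
δ_BC = 26290·429/(1730·203000) = 0.03211 mm
δ_CD = 35700·283/(2830·203000) = 0.01759 mm
δ = Σδ_i = 0.07204 mm.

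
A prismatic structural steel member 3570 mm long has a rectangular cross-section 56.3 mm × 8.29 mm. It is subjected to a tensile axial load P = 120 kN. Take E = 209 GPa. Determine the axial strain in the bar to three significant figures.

A = 466.7 mm².
σ = N/A = 257.1 MPa; ε = σ/E = 257.1/209000 = 1.230e-03.

0.00123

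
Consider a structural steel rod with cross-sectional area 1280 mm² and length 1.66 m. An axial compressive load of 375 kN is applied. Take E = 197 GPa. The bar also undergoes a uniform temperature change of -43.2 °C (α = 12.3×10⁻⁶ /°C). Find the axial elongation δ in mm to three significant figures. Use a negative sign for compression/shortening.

-3.35 mm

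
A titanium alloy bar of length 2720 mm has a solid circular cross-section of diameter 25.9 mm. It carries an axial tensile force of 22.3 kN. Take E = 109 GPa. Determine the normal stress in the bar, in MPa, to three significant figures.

A = 526.9 mm².
σ = N/A = 22300/526.9 = 42.33 MPa.

42.3 MPa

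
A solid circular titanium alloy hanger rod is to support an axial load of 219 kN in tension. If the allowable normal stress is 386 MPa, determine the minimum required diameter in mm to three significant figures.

Required area A ≥ P/σ_allow = 219000/386 = 567.4 mm².
For a solid circular section, d ≥ √(4A/π) = 26.88 mm.

26.9 mm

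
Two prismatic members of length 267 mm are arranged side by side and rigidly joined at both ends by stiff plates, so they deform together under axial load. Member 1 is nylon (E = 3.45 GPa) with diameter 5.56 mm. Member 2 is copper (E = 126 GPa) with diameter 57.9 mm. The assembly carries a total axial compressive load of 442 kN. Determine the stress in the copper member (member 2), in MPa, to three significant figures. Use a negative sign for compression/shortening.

-168 MPa

A_1 = 24.28 mm².
A_2 = 2633 mm².
Equal strain + equilibrium ⇒ each member carries load in proportion to AE: A₁E₁ = 83760 N, A₂E₂ = 331800000 N, ΣAE = 331800000 N.
σ₂ = P·E₂/ΣAE = -442000·126000/331800000 = -167.8 MPa.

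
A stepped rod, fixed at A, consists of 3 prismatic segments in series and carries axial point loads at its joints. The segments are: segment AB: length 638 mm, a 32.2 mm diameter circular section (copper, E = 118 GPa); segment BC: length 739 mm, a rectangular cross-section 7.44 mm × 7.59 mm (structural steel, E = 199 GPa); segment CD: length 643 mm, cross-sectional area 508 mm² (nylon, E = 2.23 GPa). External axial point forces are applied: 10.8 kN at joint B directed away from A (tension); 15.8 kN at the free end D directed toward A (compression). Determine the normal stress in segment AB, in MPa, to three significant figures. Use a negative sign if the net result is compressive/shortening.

-6.14 MPa

Internal axial forces (sectioning from the free end, tension +): N_CD = -15.8 kN, N_BC = -15.8 kN, N_AB = -5 kN.
A_AB = 814.3 mm².
σ_AB = N_AB/A_AB = -5000/814.3 = -6.14 MPa.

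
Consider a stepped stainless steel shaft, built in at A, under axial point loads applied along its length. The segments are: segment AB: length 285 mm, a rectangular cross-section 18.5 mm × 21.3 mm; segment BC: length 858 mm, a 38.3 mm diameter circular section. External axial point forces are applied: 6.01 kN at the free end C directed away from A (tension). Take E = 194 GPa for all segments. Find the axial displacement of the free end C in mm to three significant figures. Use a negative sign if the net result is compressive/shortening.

Internal axial forces (sectioning from the free end, tension +): N_BC = 6.01 kN, N_AB = 6.01 kN.
A_AB = 394.1 mm².
A_BC = 1152 mm².
δ_AB = 6010·285/(394.1·194000) = 0.02241 mm
δ_BC = 6010·858/(1152·194000) = 0.02307 mm
δ = Σδ_i = 0.04548 mm.

0.0455 mm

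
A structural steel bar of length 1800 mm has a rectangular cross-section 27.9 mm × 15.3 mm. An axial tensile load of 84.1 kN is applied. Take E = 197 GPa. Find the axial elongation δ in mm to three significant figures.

A = 426.9 mm².
δ_mech = NL/(AE) = 84100·1800/(426.9·197000) = 1.8 mm.

1.80 mm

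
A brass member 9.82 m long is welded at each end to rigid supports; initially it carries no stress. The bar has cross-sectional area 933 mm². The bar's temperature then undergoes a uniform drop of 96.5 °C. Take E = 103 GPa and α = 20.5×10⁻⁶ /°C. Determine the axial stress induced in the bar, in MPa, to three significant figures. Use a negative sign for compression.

Free thermal expansion αLΔT = 20.5e-6 · 9820 · -96.5 = -19.43 mm.
The walls impose strain ε = −(-19.43)/9820 = 1.9782e-03; σ = Eε = 103000 · 1.9782e-03 = 203.8 MPa.

204 MPa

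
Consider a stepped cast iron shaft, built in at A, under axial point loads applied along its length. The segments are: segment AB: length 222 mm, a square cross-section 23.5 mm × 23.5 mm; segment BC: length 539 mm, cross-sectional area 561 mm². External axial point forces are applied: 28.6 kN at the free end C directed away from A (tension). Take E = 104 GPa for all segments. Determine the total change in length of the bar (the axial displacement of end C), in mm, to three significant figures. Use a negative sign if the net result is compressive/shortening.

0.375 mm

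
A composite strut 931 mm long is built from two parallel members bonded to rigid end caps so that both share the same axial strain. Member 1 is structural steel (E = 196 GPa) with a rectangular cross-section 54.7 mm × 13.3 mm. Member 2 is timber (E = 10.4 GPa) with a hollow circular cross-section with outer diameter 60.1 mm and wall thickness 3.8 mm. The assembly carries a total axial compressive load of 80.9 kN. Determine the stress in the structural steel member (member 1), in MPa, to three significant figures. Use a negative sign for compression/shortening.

-106 MPa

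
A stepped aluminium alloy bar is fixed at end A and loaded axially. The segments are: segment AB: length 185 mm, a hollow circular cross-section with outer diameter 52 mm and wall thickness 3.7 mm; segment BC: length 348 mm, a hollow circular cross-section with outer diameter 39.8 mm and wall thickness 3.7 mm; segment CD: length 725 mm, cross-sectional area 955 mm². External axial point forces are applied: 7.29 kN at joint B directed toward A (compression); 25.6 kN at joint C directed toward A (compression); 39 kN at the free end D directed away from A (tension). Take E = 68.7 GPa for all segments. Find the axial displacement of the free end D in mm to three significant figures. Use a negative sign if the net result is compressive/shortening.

Internal axial forces (sectioning from the free end, tension +): N_CD = 39 kN, N_BC = 13.4 kN, N_AB = 6.11 kN.
A_AB = 561.4 mm².
A_BC = 419.6 mm².
δ_AB = 6110·185/(561.4·68700) = 0.02931 mm
δ_BC = 13400·348/(419.6·68700) = 0.1618 mm
δ_CD = 39000·725/(955·68700) = 0.431 mm
δ = Σδ_i = 0.622 mm.

0.622 mm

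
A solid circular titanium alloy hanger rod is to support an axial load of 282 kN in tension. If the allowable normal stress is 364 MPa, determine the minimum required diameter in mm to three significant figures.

31.4 mm

Required area A ≥ P/σ_allow = 282000/364 = 774.7 mm².
For a solid circular section, d ≥ √(4A/π) = 31.41 mm.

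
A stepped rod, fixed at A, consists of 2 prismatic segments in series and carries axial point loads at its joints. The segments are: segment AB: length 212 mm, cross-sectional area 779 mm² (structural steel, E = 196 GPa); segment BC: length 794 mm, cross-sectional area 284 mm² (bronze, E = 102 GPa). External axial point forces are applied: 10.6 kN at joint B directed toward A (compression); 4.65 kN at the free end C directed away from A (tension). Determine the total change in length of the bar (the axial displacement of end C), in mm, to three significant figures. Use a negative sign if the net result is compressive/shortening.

Internal axial forces (sectioning from the free end, tension +): N_BC = 4.65 kN, N_AB = -5.95 kN.
δ_AB = -5950·212/(779·196000) = -0.008262 mm
δ_BC = 4650·794/(284·102000) = 0.1275 mm
δ = Σδ_i = 0.1192 mm.

0.119 mm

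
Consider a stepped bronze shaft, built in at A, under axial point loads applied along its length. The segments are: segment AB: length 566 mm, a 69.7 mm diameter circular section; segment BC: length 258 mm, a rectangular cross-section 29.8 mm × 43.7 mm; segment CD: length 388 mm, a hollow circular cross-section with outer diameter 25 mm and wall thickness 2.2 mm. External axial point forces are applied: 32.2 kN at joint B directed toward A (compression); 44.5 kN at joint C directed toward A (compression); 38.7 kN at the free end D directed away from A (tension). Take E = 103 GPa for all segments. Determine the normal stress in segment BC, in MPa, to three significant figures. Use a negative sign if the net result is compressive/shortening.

Internal axial forces (sectioning from the free end, tension +): N_CD = 38.7 kN, N_BC = -5.8 kN, N_AB = -38 kN.
A_BC = 1302 mm².
σ_BC = N_BC/A_BC = -5800/1302 = -4.454 MPa.

-4.45 MPa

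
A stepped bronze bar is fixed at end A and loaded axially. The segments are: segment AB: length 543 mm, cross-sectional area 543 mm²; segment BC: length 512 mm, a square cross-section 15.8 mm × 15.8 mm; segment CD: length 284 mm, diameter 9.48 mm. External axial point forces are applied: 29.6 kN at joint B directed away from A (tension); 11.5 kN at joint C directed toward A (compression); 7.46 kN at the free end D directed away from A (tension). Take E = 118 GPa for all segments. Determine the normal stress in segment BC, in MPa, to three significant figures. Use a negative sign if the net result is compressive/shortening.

-16.2 MPa

Internal axial forces (sectioning from the free end, tension +): N_CD = 7.46 kN, N_BC = -4.04 kN, N_AB = 25.56 kN.
A_BC = 249.6 mm².
σ_BC = N_BC/A_BC = -4040/249.6 = -16.18 MPa.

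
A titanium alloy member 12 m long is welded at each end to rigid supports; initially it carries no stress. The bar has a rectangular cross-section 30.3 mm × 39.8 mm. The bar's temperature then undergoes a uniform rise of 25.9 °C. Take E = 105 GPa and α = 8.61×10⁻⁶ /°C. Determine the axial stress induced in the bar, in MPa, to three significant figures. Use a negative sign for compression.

-23.4 MPa

Free thermal expansion αLΔT = 8.61e-6 · 12000 · 25.9 = 2.676 mm.
The walls impose strain ε = −(2.676)/12000 = -2.2300e-04; σ = Eε = 105000 · -2.2300e-04 = -23.41 MPa.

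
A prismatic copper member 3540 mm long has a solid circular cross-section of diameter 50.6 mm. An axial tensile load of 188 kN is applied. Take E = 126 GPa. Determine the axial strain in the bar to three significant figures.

A = 2011 mm².
σ = N/A = 93.49 MPa; ε = σ/E = 93.49/126000 = 7.420e-04.

7.42e-04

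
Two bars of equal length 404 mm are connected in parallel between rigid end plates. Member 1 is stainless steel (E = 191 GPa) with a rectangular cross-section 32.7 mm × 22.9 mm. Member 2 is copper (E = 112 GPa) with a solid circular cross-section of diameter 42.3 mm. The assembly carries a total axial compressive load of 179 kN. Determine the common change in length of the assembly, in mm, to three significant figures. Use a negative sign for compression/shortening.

A_1 = 748.8 mm².
A_2 = 1405 mm².
Equal strain + equilibrium ⇒ each member carries load in proportion to AE: A₁E₁ = 143000000 N, A₂E₂ = 157400000 N, ΣAE = 300400000 N.
δ = PL/ΣAE = -179000·404/300400000 = -0.2407 mm.

-0.241 mm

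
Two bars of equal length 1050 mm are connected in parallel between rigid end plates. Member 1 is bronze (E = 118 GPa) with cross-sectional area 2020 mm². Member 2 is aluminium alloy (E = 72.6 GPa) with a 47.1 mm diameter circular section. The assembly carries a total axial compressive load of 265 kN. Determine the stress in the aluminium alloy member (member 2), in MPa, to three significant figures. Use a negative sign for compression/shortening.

-52.7 MPa

A_2 = 1742 mm².
Equal strain + equilibrium ⇒ each member carries load in proportion to AE: A₁E₁ = 238400000 N, A₂E₂ = 126500000 N, ΣAE = 364900000 N.
σ₂ = P·E₂/ΣAE = -265000·72600/364900000 = -52.73 MPa.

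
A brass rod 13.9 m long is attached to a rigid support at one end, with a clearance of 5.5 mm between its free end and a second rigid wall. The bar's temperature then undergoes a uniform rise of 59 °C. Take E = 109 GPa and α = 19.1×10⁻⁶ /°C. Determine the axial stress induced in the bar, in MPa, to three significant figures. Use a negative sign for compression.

-79.7 MPa

Free thermal expansion αLΔT = 19.1e-6 · 13900 · 59 = 15.66 mm.
The walls engage after the gap closes; constrained expansion = 15.66 − 5.5 = 10.16 mm.
The walls impose strain ε = −(10.16)/13900 = -7.3122e-04; σ = Eε = 109000 · -7.3122e-04 = -79.7 MPa.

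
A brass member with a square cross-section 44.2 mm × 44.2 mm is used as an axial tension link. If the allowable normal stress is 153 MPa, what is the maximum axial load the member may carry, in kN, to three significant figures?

299 kN

A = 1954 mm².
P_max = σ_allow · A = 153 · 1954 = 298900 N = 298.9 kN.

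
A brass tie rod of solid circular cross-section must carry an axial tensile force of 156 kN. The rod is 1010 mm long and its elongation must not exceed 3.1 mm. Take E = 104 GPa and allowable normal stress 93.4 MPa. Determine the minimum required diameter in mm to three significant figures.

46.1 mm

Required area A ≥ P/σ_allow = 156000/93.4 = 1670 mm².
For a solid circular section, d ≥ √(4A/π) = 46.12 mm.
Elongation limit: A ≥ PL/(Eδ_allow) = 156000·1010/(104000·3.1) = 488.7 mm² ⇒ d ≥ 24.94 mm.
The stress limit governs.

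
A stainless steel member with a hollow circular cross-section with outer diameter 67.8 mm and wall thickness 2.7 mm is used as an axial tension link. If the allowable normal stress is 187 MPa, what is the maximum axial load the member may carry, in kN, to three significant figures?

A = 552.2 mm².
P_max = σ_allow · A = 187 · 552.2 = 103300 N = 103.3 kN.

103 kN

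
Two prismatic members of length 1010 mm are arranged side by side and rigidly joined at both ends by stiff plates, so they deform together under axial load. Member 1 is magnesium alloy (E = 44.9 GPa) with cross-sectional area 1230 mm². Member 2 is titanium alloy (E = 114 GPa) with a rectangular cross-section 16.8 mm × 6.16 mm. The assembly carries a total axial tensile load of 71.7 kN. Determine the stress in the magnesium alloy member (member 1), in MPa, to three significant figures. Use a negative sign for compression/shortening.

48.0 MPa

A_2 = 103.5 mm².
Equal strain + equilibrium ⇒ each member carries load in proportion to AE: A₁E₁ = 55230000 N, A₂E₂ = 11800000 N, ΣAE = 67020000 N.
σ₁ = P·E₁/ΣAE = 71700·44900/67020000 = 48.03 MPa.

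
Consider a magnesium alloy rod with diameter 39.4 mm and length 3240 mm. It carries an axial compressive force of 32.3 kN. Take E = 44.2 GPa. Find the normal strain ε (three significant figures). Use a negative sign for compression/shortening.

-5.99e-04

A = 1219 mm².
σ = N/A = -26.49 MPa; ε = σ/E = -26.49/44200 = -5.994e-04.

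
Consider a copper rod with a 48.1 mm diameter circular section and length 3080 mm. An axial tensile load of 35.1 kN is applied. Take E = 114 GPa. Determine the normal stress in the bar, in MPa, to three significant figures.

19.3 MPa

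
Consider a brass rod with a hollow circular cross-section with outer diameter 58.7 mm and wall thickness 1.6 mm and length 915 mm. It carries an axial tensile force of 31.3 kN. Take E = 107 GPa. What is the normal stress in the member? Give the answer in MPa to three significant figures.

109 MPa

A = 287 mm².
σ = N/A = 31300/287 = 109.1 MPa.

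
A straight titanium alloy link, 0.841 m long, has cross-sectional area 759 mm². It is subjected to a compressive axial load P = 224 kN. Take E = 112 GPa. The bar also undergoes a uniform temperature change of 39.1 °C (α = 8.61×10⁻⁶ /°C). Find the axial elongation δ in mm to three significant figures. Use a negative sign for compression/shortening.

δ_mech = NL/(AE) = -224000·841/(759·112000) = -2.216 mm.
δ_thermal = αLΔT = 8.61e-6·841·39.1 = 0.2831 mm.
δ = δ_mech + δ_thermal = -1.933 mm.

-1.93 mm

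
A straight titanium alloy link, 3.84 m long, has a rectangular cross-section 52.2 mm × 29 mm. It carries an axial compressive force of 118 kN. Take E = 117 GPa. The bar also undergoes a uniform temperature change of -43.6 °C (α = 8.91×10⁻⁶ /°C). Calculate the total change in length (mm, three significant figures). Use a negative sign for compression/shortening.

-4.05 mm

A = 1514 mm².
δ_mech = NL/(AE) = -118000·3840/(1514·117000) = -2.558 mm.
δ_thermal = αLΔT = 8.91e-6·3840·-43.6 = -1.492 mm.
δ = δ_mech + δ_thermal = -4.05 mm.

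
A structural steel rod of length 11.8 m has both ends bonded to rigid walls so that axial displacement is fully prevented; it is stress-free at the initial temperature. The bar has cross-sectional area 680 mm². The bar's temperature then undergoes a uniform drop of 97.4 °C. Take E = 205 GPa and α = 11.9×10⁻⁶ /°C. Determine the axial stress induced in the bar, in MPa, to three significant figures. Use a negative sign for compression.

238 MPa

Free thermal expansion αLΔT = 11.9e-6 · 11800 · -97.4 = -13.68 mm.
The walls impose strain ε = −(-13.68)/11800 = 1.1591e-03; σ = Eε = 205000 · 1.1591e-03 = 237.6 MPa.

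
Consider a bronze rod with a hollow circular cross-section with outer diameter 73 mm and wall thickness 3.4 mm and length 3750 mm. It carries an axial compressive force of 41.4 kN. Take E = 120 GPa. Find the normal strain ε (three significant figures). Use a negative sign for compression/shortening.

-4.64e-04

A = 743.4 mm².
σ = N/A = -55.69 MPa; ε = σ/E = -55.69/120000 = -4.641e-04.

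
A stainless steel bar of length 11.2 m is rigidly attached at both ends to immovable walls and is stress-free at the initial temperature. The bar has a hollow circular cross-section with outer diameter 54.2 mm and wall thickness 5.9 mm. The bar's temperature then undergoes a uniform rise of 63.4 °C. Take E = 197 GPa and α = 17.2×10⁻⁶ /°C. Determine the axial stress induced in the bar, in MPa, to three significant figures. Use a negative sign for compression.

-215 MPa

Free thermal expansion αLΔT = 17.2e-6 · 11200 · 63.4 = 12.21 mm.
The walls impose strain ε = −(12.21)/11200 = -1.0905e-03; σ = Eε = 197000 · -1.0905e-03 = -214.8 MPa.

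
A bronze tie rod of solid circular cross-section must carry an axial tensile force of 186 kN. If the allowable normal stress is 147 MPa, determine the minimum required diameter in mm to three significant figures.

40.1 mm

Required area A ≥ P/σ_allow = 186000/147 = 1265 mm².
For a solid circular section, d ≥ √(4A/π) = 40.14 mm.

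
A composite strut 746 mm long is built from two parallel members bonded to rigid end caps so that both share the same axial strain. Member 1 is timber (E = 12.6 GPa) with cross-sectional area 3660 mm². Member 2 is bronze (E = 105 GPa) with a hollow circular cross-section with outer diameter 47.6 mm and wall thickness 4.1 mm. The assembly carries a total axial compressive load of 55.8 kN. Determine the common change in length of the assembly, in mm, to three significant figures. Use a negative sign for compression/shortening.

-0.397 mm

A_2 = 560.3 mm².
Equal strain + equilibrium ⇒ each member carries load in proportion to AE: A₁E₁ = 46120000 N, A₂E₂ = 58830000 N, ΣAE = 104900000 N.
δ = PL/ΣAE = -55800·746/104900000 = -0.3966 mm.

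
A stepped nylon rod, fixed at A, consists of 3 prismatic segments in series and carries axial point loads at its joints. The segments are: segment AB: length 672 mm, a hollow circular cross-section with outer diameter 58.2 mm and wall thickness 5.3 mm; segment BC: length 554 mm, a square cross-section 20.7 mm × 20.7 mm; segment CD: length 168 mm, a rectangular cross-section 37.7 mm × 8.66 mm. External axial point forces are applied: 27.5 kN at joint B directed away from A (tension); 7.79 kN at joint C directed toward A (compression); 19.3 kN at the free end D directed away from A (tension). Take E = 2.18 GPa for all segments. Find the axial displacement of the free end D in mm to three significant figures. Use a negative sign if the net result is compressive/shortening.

25.0 mm

Internal axial forces (sectioning from the free end, tension +): N_CD = 19.3 kN, N_BC = 11.51 kN, N_AB = 39.01 kN.
A_AB = 880.8 mm².
A_BC = 428.5 mm².
A_CD = 326.5 mm².
δ_AB = 39010·672/(880.8·2180) = 13.65 mm
δ_BC = 11510·554/(428.5·2180) = 6.826 mm
δ_CD = 19300·168/(326.5·2180) = 4.556 mm
δ = Σδ_i = 25.03 mm.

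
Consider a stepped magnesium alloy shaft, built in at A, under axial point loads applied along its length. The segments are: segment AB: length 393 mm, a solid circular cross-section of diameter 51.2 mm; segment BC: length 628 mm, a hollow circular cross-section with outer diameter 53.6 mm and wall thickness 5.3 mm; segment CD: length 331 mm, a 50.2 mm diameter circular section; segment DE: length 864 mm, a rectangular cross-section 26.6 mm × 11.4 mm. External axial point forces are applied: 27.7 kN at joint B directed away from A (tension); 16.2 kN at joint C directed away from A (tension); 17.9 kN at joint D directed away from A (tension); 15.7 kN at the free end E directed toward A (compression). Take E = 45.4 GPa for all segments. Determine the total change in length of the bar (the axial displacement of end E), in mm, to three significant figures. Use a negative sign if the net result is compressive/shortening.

-0.467 mm

Internal axial forces (sectioning from the free end, tension +): N_DE = -15.7 kN, N_CD = 2.2 kN, N_BC = 18.4 kN, N_AB = 46.1 kN.
A_AB = 2059 mm².
A_BC = 804.2 mm².
A_CD = 1979 mm².
A_DE = 303.2 mm².
δ_AB = 46100·393/(2059·45400) = 0.1938 mm
δ_BC = 18400·628/(804.2·45400) = 0.3165 mm
δ_CD = 2200·331/(1979·45400) = 0.008104 mm
δ_DE = -15700·864/(303.2·45400) = -0.9853 mm
δ = Σδ_i = -0.4669 mm.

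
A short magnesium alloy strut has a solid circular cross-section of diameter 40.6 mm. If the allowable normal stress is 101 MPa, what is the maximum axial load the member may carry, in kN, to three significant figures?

A = 1295 mm².
P_max = σ_allow · A = 101 · 1295 = 130800 N = 130.8 kN.

131 kN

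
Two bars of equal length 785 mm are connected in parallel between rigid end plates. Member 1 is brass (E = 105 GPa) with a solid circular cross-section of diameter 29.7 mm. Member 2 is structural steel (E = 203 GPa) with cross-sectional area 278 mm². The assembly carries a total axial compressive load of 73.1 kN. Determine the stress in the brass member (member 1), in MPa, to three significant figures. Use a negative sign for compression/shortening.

A_1 = 692.8 mm².
Equal strain + equilibrium ⇒ each member carries load in proportion to AE: A₁E₁ = 72740000 N, A₂E₂ = 56430000 N, ΣAE = 129200000 N.
σ₁ = P·E₁/ΣAE = -73100·105000/129200000 = -59.42 MPa.

-59.4 MPa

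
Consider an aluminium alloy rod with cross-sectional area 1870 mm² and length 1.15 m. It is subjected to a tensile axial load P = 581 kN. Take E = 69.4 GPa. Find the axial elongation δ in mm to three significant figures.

5.15 mm

δ_mech = NL/(AE) = 581000·1150/(1870·69400) = 5.148 mm.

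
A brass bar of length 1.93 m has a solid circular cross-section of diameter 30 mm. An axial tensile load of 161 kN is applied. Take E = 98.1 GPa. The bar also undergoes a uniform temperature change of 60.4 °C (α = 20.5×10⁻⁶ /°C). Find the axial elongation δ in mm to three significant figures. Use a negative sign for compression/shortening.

6.87 mm

A = 706.9 mm².
δ_mech = NL/(AE) = 161000·1930/(706.9·98100) = 4.481 mm.
δ_thermal = αLΔT = 20.5e-6·1930·60.4 = 2.39 mm.
δ = δ_mech + δ_thermal = 6.871 mm.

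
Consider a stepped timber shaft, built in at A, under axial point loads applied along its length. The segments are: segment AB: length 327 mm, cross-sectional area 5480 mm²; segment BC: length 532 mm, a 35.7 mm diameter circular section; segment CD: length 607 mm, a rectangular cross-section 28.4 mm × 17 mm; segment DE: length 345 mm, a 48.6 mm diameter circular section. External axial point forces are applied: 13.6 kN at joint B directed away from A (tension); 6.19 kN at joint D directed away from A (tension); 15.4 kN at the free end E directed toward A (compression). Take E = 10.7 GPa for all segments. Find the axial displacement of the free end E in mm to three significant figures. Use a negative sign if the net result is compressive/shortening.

-1.78 mm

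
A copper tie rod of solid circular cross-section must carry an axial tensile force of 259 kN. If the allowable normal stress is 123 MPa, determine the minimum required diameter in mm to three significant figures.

Required area A ≥ P/σ_allow = 259000/123 = 2106 mm².
For a solid circular section, d ≥ √(4A/π) = 51.78 mm.

51.8 mm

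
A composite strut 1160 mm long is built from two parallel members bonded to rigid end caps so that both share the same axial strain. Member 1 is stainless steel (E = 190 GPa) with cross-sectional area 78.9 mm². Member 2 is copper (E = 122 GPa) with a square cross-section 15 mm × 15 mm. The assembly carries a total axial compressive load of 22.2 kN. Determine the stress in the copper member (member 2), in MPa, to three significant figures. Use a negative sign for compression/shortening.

-63.8 MPa

A_2 = 225 mm².
Equal strain + equilibrium ⇒ each member carries load in proportion to AE: A₁E₁ = 14990000 N, A₂E₂ = 27450000 N, ΣAE = 42440000 N.
σ₂ = P·E₂/ΣAE = -22200·122000/42440000 = -63.82 MPa.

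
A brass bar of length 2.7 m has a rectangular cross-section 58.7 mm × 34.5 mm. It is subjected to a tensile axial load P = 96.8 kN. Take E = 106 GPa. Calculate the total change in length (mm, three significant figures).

A = 2025 mm².
δ_mech = NL/(AE) = 96800·2700/(2025·106000) = 1.218 mm.

1.22 mm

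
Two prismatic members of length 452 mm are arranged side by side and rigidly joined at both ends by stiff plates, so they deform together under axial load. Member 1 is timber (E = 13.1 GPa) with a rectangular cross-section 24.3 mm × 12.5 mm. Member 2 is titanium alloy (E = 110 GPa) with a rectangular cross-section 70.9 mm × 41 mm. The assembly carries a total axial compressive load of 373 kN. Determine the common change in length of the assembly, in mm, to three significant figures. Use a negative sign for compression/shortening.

A_1 = 303.8 mm².
A_2 = 2907 mm².
Equal strain + equilibrium ⇒ each member carries load in proportion to AE: A₁E₁ = 3979000 N, A₂E₂ = 319800000 N, ΣAE = 323700000 N.
δ = PL/ΣAE = -373000·452/323700000 = -0.5208 mm.

-0.521 mm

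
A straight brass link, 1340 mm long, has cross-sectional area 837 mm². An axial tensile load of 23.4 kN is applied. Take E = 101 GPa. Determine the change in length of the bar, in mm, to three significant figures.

0.371 mm

δ_mech = NL/(AE) = 23400·1340/(837·101000) = 0.3709 mm.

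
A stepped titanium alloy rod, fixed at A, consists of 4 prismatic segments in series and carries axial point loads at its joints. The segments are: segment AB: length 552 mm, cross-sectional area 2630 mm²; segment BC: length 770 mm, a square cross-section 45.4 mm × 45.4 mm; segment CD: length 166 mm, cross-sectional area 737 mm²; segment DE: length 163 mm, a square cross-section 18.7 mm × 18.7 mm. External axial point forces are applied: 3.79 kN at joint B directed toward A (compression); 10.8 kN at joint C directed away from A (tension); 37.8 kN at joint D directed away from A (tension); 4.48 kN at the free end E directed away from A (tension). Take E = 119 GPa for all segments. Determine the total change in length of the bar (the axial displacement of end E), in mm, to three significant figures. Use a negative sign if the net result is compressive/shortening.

Internal axial forces (sectioning from the free end, tension +): N_DE = 4.48 kN, N_CD = 42.28 kN, N_BC = 53.08 kN, N_AB = 49.29 kN.
A_BC = 2061 mm².
A_DE = 349.7 mm².
δ_AB = 49290·552/(2630·119000) = 0.08694 mm
δ_BC = 53080·770/(2061·119000) = 0.1666 mm
δ_CD = 42280·166/(737·119000) = 0.08003 mm
δ_DE = 4480·163/(349.7·119000) = 0.01755 mm
δ = Σδ_i = 0.3511 mm.

0.351 mm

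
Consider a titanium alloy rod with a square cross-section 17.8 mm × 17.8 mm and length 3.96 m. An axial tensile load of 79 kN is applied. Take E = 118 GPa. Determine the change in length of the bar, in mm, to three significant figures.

A = 316.8 mm².
δ_mech = NL/(AE) = 79000·3960/(316.8·118000) = 8.368 mm.

8.37 mm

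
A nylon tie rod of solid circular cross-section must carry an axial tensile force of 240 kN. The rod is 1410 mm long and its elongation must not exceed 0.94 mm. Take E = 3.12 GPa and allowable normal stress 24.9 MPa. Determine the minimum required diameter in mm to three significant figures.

383 mm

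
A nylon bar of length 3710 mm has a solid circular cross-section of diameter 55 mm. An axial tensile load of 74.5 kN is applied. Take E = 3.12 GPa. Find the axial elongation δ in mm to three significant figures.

A = 2376 mm².
δ_mech = NL/(AE) = 74500·3710/(2376·3120) = 37.29 mm.

37.3 mm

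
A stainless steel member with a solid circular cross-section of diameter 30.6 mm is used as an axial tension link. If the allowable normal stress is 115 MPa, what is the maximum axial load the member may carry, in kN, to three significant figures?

84.6 kN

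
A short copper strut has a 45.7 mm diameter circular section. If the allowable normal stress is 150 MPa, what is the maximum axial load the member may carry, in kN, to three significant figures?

246 kN

A = 1640 mm².
P_max = σ_allow · A = 150 · 1640 = 246000 N = 246 kN.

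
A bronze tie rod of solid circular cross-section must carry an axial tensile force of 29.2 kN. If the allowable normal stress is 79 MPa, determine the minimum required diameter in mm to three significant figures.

Required area A ≥ P/σ_allow = 29200/79 = 369.6 mm².
For a solid circular section, d ≥ √(4A/π) = 21.69 mm.

21.7 mm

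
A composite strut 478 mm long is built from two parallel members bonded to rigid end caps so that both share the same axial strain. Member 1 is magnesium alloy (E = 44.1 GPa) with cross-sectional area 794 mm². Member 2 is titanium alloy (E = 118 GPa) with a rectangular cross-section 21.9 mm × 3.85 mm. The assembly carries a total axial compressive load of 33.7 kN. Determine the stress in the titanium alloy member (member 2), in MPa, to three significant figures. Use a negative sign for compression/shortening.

-88.4 MPa

A_2 = 84.31 mm².
Equal strain + equilibrium ⇒ each member carries load in proportion to AE: A₁E₁ = 35020000 N, A₂E₂ = 9949000 N, ΣAE = 44960000 N.
σ₂ = P·E₂/ΣAE = -33700·118000/44960000 = -88.44 MPa.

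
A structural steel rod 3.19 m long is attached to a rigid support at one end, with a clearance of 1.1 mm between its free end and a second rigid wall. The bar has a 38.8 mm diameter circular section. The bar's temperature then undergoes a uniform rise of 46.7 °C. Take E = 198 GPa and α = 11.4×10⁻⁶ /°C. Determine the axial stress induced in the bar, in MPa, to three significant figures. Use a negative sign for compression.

-37.1 MPa

Free thermal expansion αLΔT = 11.4e-6 · 3190 · 46.7 = 1.698 mm.
The walls engage after the gap closes; constrained expansion = 1.698 − 1.1 = 0.5983 mm.
The walls impose strain ε = −(0.5983)/3190 = -1.8755e-04; σ = Eε = 198000 · -1.8755e-04 = -37.14 MPa.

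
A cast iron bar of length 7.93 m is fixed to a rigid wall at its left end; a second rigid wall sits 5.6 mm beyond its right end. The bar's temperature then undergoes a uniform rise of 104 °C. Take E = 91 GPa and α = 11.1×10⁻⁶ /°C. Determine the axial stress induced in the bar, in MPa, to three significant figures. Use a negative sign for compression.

Free thermal expansion αLΔT = 11.1e-6 · 7930 · 104 = 9.154 mm.
The walls engage after the gap closes; constrained expansion = 9.154 − 5.6 = 3.554 mm.
The walls impose strain ε = −(3.554)/7930 = -4.4822e-04; σ = Eε = 91000 · -4.4822e-04 = -40.79 MPa.

-40.8 MPa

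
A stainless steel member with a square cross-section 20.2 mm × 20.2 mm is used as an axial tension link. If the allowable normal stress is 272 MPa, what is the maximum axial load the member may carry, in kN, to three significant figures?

111 kN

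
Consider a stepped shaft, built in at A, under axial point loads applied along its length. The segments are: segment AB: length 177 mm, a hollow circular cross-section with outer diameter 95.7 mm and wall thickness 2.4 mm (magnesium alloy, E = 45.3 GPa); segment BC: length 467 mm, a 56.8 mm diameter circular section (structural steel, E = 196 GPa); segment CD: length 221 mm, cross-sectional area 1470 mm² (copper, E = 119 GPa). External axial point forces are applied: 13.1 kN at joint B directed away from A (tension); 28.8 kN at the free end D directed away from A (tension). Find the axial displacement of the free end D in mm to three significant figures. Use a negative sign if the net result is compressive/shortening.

Internal axial forces (sectioning from the free end, tension +): N_CD = 28.8 kN, N_BC = 28.8 kN, N_AB = 41.9 kN.
A_AB = 703.5 mm².
A_BC = 2534 mm².
δ_AB = 41900·177/(703.5·45300) = 0.2327 mm
δ_BC = 28800·467/(2534·196000) = 0.02708 mm
δ_CD = 28800·221/(1470·119000) = 0.03638 mm
δ = Σδ_i = 0.2962 mm.

0.296 mm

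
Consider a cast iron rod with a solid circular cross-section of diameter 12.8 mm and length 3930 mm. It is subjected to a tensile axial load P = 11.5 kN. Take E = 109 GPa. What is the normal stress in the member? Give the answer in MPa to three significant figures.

89.4 MPa

A = 128.7 mm².
σ = N/A = 11500/128.7 = 89.37 MPa.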